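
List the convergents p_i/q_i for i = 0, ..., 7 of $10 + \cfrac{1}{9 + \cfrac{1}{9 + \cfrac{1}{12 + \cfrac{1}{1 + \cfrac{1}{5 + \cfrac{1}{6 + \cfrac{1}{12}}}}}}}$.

10/1, 91/9, 829/82, 10039/993, 10868/1075, 64379/6368, 397142/39283, 4830083/477764

Using the convergent recurrence p_i = a_i*p_{i-1} + p_{i-2}, q_i = a_i*q_{i-1} + q_{i-2} with p_{-2}=0, p_{-1}=1, q_{-2}=1, q_{-1}=0:
  i=0: a_0=10, p_0 = 10*1 + 0 = 10, q_0 = 10*0 + 1 = 1.
  i=1: a_1=9, p_1 = 9*10 + 1 = 91, q_1 = 9*1 + 0 = 9.
  i=2: a_2=9, p_2 = 9*91 + 10 = 829, q_2 = 9*9 + 1 = 82.
  i=3: a_3=12, p_3 = 12*829 + 91 = 10039, q_3 = 12*82 + 9 = 993.
  i=4: a_4=1, p_4 = 1*10039 + 829 = 10868, q_4 = 1*993 + 82 = 1075.
  i=5: a_5=5, p_5 = 5*10868 + 10039 = 64379, q_5 = 5*1075 + 993 = 6368.
  i=6: a_6=6, p_6 = 6*64379 + 10868 = 397142, q_6 = 6*6368 + 1075 = 39283.
  i=7: a_7=12, p_7 = 12*397142 + 64379 = 4830083, q_7 = 12*39283 + 6368 = 477764.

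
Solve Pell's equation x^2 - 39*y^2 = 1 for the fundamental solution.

First expand sqrt(39) as a continued fraction. With x_i = (sqrt(39) + m_i)/d_i and (m_0, d_0) = (0, 1): a_0 = floor(sqrt(39)) = 6, since 6^2 = 36 <= 39 < 49 = 7^2.
Iterate m_{i+1} = d_i*a_i - m_i, d_{i+1} = (39 - m_{i+1}^2)/d_i, a_{i+1} = floor((a_0 + m_{i+1})/d_{i+1}):
  m_1 = 1*6 - 0 = 6, d_1 = (39 - 6^2)/1 = 3/1 = 3, a_1 = floor((6 + 6)/3) = 4.
  m_2 = 3*4 - 6 = 6, d_2 = (39 - 6^2)/3 = 3/3 = 1, a_2 = floor((6 + 6)/1) = 12.
  m_3 = 1*12 - 6 = 6, d_3 = (39 - 6^2)/1 = 3/1 = 3: (m_3, d_3) = (m_1, d_1) = (6, 3), so from here the quotients repeat a_1, a_2; the period length is 2.
So sqrt(39) = [6; (4, 12)] with period length k = 2.
k is even, so the fundamental solution of x^2 - 39y^2 = 1 is (p_{k-1}, q_{k-1}) = (p_1, q_1); compute convergents through index 1.
Convergents (p_i = a_i*p_{i-1} + p_{i-2}, q_i = a_i*q_{i-1} + q_{i-2} with p_{-2}=0, p_{-1}=1, q_{-2}=1, q_{-1}=0):
  i=0: a_0=6, p_0 = 6*1 + 0 = 6, q_0 = 6*0 + 1 = 1.
  i=1: a_1=4, p_1 = 4*6 + 1 = 25, q_1 = 4*1 + 0 = 4.
Check: 25^2 - 39*4^2 = 625 - 624 = 1, so (x, y) = (25, 4) solves the equation, and by the theorem it is the least positive solution.

(x, y) = (25, 4)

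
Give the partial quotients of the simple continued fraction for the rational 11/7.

[1; 1, 1, 3]

Run the Euclidean algorithm on 11 and 7; the successive quotients are the partial quotients a_0, a_1, ... (each step inverts the fractional part left over by the previous one):
  11 = 1*7 + 4, so a_0 = 1.
  7 = 1*4 + 3, so a_1 = 1.
  4 = 1*3 + 1, so a_2 = 1.
  3 = 3*1 + 0, so a_3 = 3.
The remainder reaches 0 after 4 divisions, so the expansion has 4 partial quotients, read off in order.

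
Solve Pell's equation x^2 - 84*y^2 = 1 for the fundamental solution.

First expand sqrt(84) as a continued fraction. With x_i = (sqrt(84) + m_i)/d_i and (m_0, d_0) = (0, 1): a_0 = floor(sqrt(84)) = 9, since 9^2 = 81 <= 84 < 100 = 10^2.
Iterate m_{i+1} = d_i*a_i - m_i, d_{i+1} = (84 - m_{i+1}^2)/d_i, a_{i+1} = floor((a_0 + m_{i+1})/d_{i+1}):
  m_1 = 1*9 - 0 = 9, d_1 = (84 - 9^2)/1 = 3/1 = 3, a_1 = floor((9 + 9)/3) = 6.
  m_2 = 3*6 - 9 = 9, d_2 = (84 - 9^2)/3 = 3/3 = 1, a_2 = floor((9 + 9)/1) = 18.
  m_3 = 1*18 - 9 = 9, d_3 = (84 - 9^2)/1 = 3/1 = 3: (m_3, d_3) = (m_1, d_1) = (9, 3), so from here the quotients repeat a_1, a_2; the period length is 2.
So sqrt(84) = [9; (6, 18)] with period length k = 2.
k is even, so the fundamental solution of x^2 - 84y^2 = 1 is (p_{k-1}, q_{k-1}) = (p_1, q_1); compute convergents through index 1.
Convergents (p_i = a_i*p_{i-1} + p_{i-2}, q_i = a_i*q_{i-1} + q_{i-2} with p_{-2}=0, p_{-1}=1, q_{-2}=1, q_{-1}=0):
  i=0: a_0=9, p_0 = 9*1 + 0 = 9, q_0 = 9*0 + 1 = 1.
  i=1: a_1=6, p_1 = 6*9 + 1 = 55, q_1 = 6*1 + 0 = 6.
Check: 55^2 - 84*6^2 = 3025 - 3024 = 1, so (x, y) = (55, 6) solves the equation, and by the theorem it is the least positive solution.

(x, y) = (55, 6)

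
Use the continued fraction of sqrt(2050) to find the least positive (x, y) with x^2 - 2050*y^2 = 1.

First expand sqrt(2050) as a continued fraction. With x_i = (sqrt(2050) + m_i)/d_i and (m_0, d_0) = (0, 1): a_0 = floor(sqrt(2050)) = 45, since 45^2 = 2025 <= 2050 < 2116 = 46^2.
Iterate m_{i+1} = d_i*a_i - m_i, d_{i+1} = (2050 - m_{i+1}^2)/d_i, a_{i+1} = floor((a_0 + m_{i+1})/d_{i+1}):
  m_1 = 1*45 - 0 = 45, d_1 = (2050 - 45^2)/1 = 25/1 = 25, a_1 = floor((45 + 45)/25) = 3.
  m_2 = 25*3 - 45 = 30, d_2 = (2050 - 30^2)/25 = 1150/25 = 46, a_2 = floor((45 + 30)/46) = 1.
  m_3 = 46*1 - 30 = 16, d_3 = (2050 - 16^2)/46 = 1794/46 = 39, a_3 = floor((45 + 16)/39) = 1.
  m_4 = 39*1 - 16 = 23, d_4 = (2050 - 23^2)/39 = 1521/39 = 39, a_4 = floor((45 + 23)/39) = 1.
  m_5 = 39*1 - 23 = 16, d_5 = (2050 - 16^2)/39 = 1794/39 = 46, a_5 = floor((45 + 16)/46) = 1.
  m_6 = 46*1 - 16 = 30, d_6 = (2050 - 30^2)/46 = 1150/46 = 25, a_6 = floor((45 + 30)/25) = 3.
  m_7 = 25*3 - 30 = 45, d_7 = (2050 - 45^2)/25 = 25/25 = 1, a_7 = floor((45 + 45)/1) = 90.
  m_8 = 1*90 - 45 = 45, d_8 = (2050 - 45^2)/1 = 25/1 = 25: (m_8, d_8) = (m_1, d_1) = (45, 25), so from here the quotients repeat a_1, ..., a_7; the period length is 7.
So sqrt(2050) = [45; (3, 1, 1, 1, 1, 3, 90)] with period length k = 7.
k is odd, so (p_{k-1}, q_{k-1}) only solves x^2 - 2050y^2 = -1 and the fundamental solution of x^2 - 2050y^2 = 1 is (p_{2k-1}, q_{2k-1}) = (p_13, q_13); compute convergents through index 13, running through the period twice.
Convergents (p_i = a_i*p_{i-1} + p_{i-2}, q_i = a_i*q_{i-1} + q_{i-2} with p_{-2}=0, p_{-1}=1, q_{-2}=1, q_{-1}=0):
  i=0: a_0=45, p_0 = 45*1 + 0 = 45, q_0 = 45*0 + 1 = 1.
  i=1: a_1=3, p_1 = 3*45 + 1 = 136, q_1 = 3*1 + 0 = 3.
  i=2: a_2=1, p_2 = 1*136 + 45 = 181, q_2 = 1*3 + 1 = 4.
  i=3: a_3=1, p_3 = 1*181 + 136 = 317, q_3 = 1*4 + 3 = 7.
  i=4: a_4=1, p_4 = 1*317 + 181 = 498, q_4 = 1*7 + 4 = 11.
  i=5: a_5=1, p_5 = 1*498 + 317 = 815, q_5 = 1*11 + 7 = 18.
  i=6: a_6=3, p_6 = 3*815 + 498 = 2943, q_6 = 3*18 + 11 = 65.
  i=7: a_7=90, p_7 = 90*2943 + 815 = 265685, q_7 = 90*65 + 18 = 5868.
  i=8: a_8=3, p_8 = 3*265685 + 2943 = 799998, q_8 = 3*5868 + 65 = 17669.
  i=9: a_9=1, p_9 = 1*799998 + 265685 = 1065683, q_9 = 1*17669 + 5868 = 23537.
  i=10: a_10=1, p_10 = 1*1065683 + 799998 = 1865681, q_10 = 1*23537 + 17669 = 41206.
  i=11: a_11=1, p_11 = 1*1865681 + 1065683 = 2931364, q_11 = 1*41206 + 23537 = 64743.
  i=12: a_12=1, p_12 = 1*2931364 + 1865681 = 4797045, q_12 = 1*64743 + 41206 = 105949.
  i=13: a_13=3, p_13 = 3*4797045 + 2931364 = 17322499, q_13 = 3*105949 + 64743 = 382590.
Indeed p_6^2 - 2050*q_6^2 = 8661249 - 8661250 = -1, not +1.
Check: 17322499^2 - 2050*382590^2 = 300068971605001 - 300068971605000 = 1, so (x, y) = (17322499, 382590) solves the equation, and by the theorem it is the least positive solution.

(x, y) = (17322499, 382590)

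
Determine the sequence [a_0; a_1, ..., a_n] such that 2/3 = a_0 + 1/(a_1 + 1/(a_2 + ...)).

Run the Euclidean algorithm on 2 and 3; the successive quotients are the partial quotients a_0, a_1, ... (each step inverts the fractional part left over by the previous one):
  2 = 0*3 + 2, so a_0 = 0.
  3 = 1*2 + 1, so a_1 = 1.
  2 = 2*1 + 0, so a_2 = 2.
The remainder reaches 0 after 3 divisions, so the expansion has 3 partial quotients, read off in order.

[0; 1, 2]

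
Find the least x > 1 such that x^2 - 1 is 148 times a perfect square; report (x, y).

(x, y) = (73, 6)

First expand sqrt(148) as a continued fraction. With x_i = (sqrt(148) + m_i)/d_i and (m_0, d_0) = (0, 1): a_0 = floor(sqrt(148)) = 12, since 12^2 = 144 <= 148 < 169 = 13^2.
Iterate m_{i+1} = d_i*a_i - m_i, d_{i+1} = (148 - m_{i+1}^2)/d_i, a_{i+1} = floor((a_0 + m_{i+1})/d_{i+1}):
  m_1 = 1*12 - 0 = 12, d_1 = (148 - 12^2)/1 = 4/1 = 4, a_1 = floor((12 + 12)/4) = 6.
  m_2 = 4*6 - 12 = 12, d_2 = (148 - 12^2)/4 = 4/4 = 1, a_2 = floor((12 + 12)/1) = 24.
  m_3 = 1*24 - 12 = 12, d_3 = (148 - 12^2)/1 = 4/1 = 4: (m_3, d_3) = (m_1, d_1) = (12, 4), so from here the quotients repeat a_1, a_2; the period length is 2.
So sqrt(148) = [12; (6, 24)] with period length k = 2.
k is even, so the fundamental solution of x^2 - 148y^2 = 1 is (p_{k-1}, q_{k-1}) = (p_1, q_1); compute convergents through index 1.
Convergents (p_i = a_i*p_{i-1} + p_{i-2}, q_i = a_i*q_{i-1} + q_{i-2} with p_{-2}=0, p_{-1}=1, q_{-2}=1, q_{-1}=0):
  i=0: a_0=12, p_0 = 12*1 + 0 = 12, q_0 = 12*0 + 1 = 1.
  i=1: a_1=6, p_1 = 6*12 + 1 = 73, q_1 = 6*1 + 0 = 6.
Check: 73^2 - 148*6^2 = 5329 - 5328 = 1, so (x, y) = (73, 6) solves the equation, and by the theorem it is the least positive solution.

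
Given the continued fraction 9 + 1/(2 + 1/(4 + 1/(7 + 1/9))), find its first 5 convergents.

Using the convergent recurrence p_i = a_i*p_{i-1} + p_{i-2}, q_i = a_i*q_{i-1} + q_{i-2} with p_{-2}=0, p_{-1}=1, q_{-2}=1, q_{-1}=0:
  i=0: a_0=9, p_0 = 9*1 + 0 = 9, q_0 = 9*0 + 1 = 1.
  i=1: a_1=2, p_1 = 2*9 + 1 = 19, q_1 = 2*1 + 0 = 2.
  i=2: a_2=4, p_2 = 4*19 + 9 = 85, q_2 = 4*2 + 1 = 9.
  i=3: a_3=7, p_3 = 7*85 + 19 = 614, q_3 = 7*9 + 2 = 65.
  i=4: a_4=9, p_4 = 9*614 + 85 = 5611, q_4 = 9*65 + 9 = 594.

9/1, 19/2, 85/9, 614/65, 5611/594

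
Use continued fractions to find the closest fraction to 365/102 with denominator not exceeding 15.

Expand x = 365/102 as a continued fraction with the Euclidean algorithm:
  365 = 3*102 + 59, so a_0 = 3.
  102 = 1*59 + 43, so a_1 = 1.
  59 = 1*43 + 16, so a_2 = 1.
  43 = 2*16 + 11, so a_3 = 2.
  16 = 1*11 + 5, so a_4 = 1.
  11 = 2*5 + 1, so a_5 = 2.
  5 = 5*1 + 0, so a_6 = 5.
so x = [3; 1, 1, 2, 1, 2, 5].
Convergents (p_i = a_i*p_{i-1} + p_{i-2}, q_i = a_i*q_{i-1} + q_{i-2} with p_{-2}=0, p_{-1}=1, q_{-2}=1, q_{-1}=0), until the denominator exceeds 15:
  i=0: a_0=3, p_0 = 3*1 + 0 = 3, q_0 = 3*0 + 1 = 1.
  i=1: a_1=1, p_1 = 1*3 + 1 = 4, q_1 = 1*1 + 0 = 1.
  i=2: a_2=1, p_2 = 1*4 + 3 = 7, q_2 = 1*1 + 1 = 2.
  i=3: a_3=2, p_3 = 2*7 + 4 = 18, q_3 = 2*2 + 1 = 5.
  i=4: a_4=1, p_4 = 1*18 + 7 = 25, q_4 = 1*5 + 2 = 7.
  i=5: a_5=2, p_5 = 2*25 + 18 = 68, q_5 = 2*7 + 5 = 19.
q_5 = 19 > 15, so the last convergent with denominator <= 15 is p_4/q_4 = 25/7.
The closest fraction with denominator <= 15 is either p_4/q_4 or the intermediate fraction (k*p_4 + p_3)/(k*q_4 + q_3) with the largest k >= 1 whose denominator stays <= 15; these approach x as k grows, and every other convergent or intermediate fraction in range is farther away.
Largest k: floor((15 - q_3)/q_4) = floor((15 - 5)/7) = 1.
That gives (1*25 + 18)/(1*7 + 5) = 43/12.
Compare the errors: |x - 25/7| = |365*7 - 25*102|/(102*7) = 5/714, and |x - 43/12| = |365*12 - 43*102|/(102*12) = 6/1224.
Cross-multiplying, 6*714 = 4284 < 6120 = 5*1224, so 6/1224 is smaller: the intermediate fraction 43/12 is closer to x than 25/7.

43/12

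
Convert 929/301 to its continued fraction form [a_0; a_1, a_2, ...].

[3; 11, 1, 1, 2, 1, 3]

Run the Euclidean algorithm on 929 and 301; the successive quotients are the partial quotients a_0, a_1, ... (each step inverts the fractional part left over by the previous one):
  929 = 3*301 + 26, so a_0 = 3.
  301 = 11*26 + 15, so a_1 = 11.
  26 = 1*15 + 11, so a_2 = 1.
  15 = 1*11 + 4, so a_3 = 1.
  11 = 2*4 + 3, so a_4 = 2.
  4 = 1*3 + 1, so a_5 = 1.
  3 = 3*1 + 0, so a_6 = 3.
The remainder reaches 0 after 7 divisions, so the expansion has 7 partial quotients, read off in order.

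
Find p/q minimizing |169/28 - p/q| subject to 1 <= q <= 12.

Expand x = 169/28 as a continued fraction with the Euclidean algorithm:
  169 = 6*28 + 1, so a_0 = 6.
  28 = 28*1 + 0, so a_1 = 28.
so x = [6; 28].
Convergents (p_i = a_i*p_{i-1} + p_{i-2}, q_i = a_i*q_{i-1} + q_{i-2} with p_{-2}=0, p_{-1}=1, q_{-2}=1, q_{-1}=0), until the denominator exceeds 12:
  i=0: a_0=6, p_0 = 6*1 + 0 = 6, q_0 = 6*0 + 1 = 1.
  i=1: a_1=28, p_1 = 28*6 + 1 = 169, q_1 = 28*1 + 0 = 28.
q_1 = 28 > 12, so the last convergent with denominator <= 12 is p_0/q_0 = 6/1.
The closest fraction with denominator <= 12 is either p_0/q_0 or the intermediate fraction (k*p_0 + p_{-1})/(k*q_0 + q_{-1}) with the largest k >= 1 whose denominator stays <= 12; these approach x as k grows, and every other convergent or intermediate fraction in range is farther away.
Largest k: floor((12 - q_{-1})/q_0) = floor((12 - 0)/1) = 12 (using the seeds p_{-1} = 1, q_{-1} = 0).
That gives (12*6 + 1)/(12*1 + 0) = 73/12.
Compare the errors: |x - 6/1| = |169*1 - 6*28|/(28*1) = 1/28, and |x - 73/12| = |169*12 - 73*28|/(28*12) = 16/336.
Cross-multiplying, 1*336 = 336 < 448 = 16*28, so 1/28 is smaller: the convergent 6/1 is closer to x than 73/12.

6/1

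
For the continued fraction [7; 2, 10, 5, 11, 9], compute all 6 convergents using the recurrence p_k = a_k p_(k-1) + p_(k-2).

7/1, 15/2, 157/21, 800/107, 8957/1198, 81413/10889

Using the convergent recurrence p_i = a_i*p_{i-1} + p_{i-2}, q_i = a_i*q_{i-1} + q_{i-2} with p_{-2}=0, p_{-1}=1, q_{-2}=1, q_{-1}=0:
  i=0: a_0=7, p_0 = 7*1 + 0 = 7, q_0 = 7*0 + 1 = 1.
  i=1: a_1=2, p_1 = 2*7 + 1 = 15, q_1 = 2*1 + 0 = 2.
  i=2: a_2=10, p_2 = 10*15 + 7 = 157, q_2 = 10*2 + 1 = 21.
  i=3: a_3=5, p_3 = 5*157 + 15 = 800, q_3 = 5*21 + 2 = 107.
  i=4: a_4=11, p_4 = 11*800 + 157 = 8957, q_4 = 11*107 + 21 = 1198.
  i=5: a_5=9, p_5 = 9*8957 + 800 = 81413, q_5 = 9*1198 + 107 = 10889.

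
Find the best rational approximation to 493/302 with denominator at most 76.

111/68

Expand x = 493/302 as a continued fraction with the Euclidean algorithm:
  493 = 1*302 + 191, so a_0 = 1.
  302 = 1*191 + 111, so a_1 = 1.
  191 = 1*111 + 80, so a_2 = 1.
  111 = 1*80 + 31, so a_3 = 1.
  80 = 2*31 + 18, so a_4 = 2.
  31 = 1*18 + 13, so a_5 = 1.
  18 = 1*13 + 5, so a_6 = 1.
  13 = 2*5 + 3, so a_7 = 2.
  5 = 1*3 + 2, so a_8 = 1.
  3 = 1*2 + 1, so a_9 = 1.
  2 = 2*1 + 0, so a_10 = 2.
so x = [1; 1, 1, 1, 2, 1, 1, 2, 1, 1, 2].
Convergents (p_i = a_i*p_{i-1} + p_{i-2}, q_i = a_i*q_{i-1} + q_{i-2} with p_{-2}=0, p_{-1}=1, q_{-2}=1, q_{-1}=0), until the denominator exceeds 76:
  i=0: a_0=1, p_0 = 1*1 + 0 = 1, q_0 = 1*0 + 1 = 1.
  i=1: a_1=1, p_1 = 1*1 + 1 = 2, q_1 = 1*1 + 0 = 1.
  i=2: a_2=1, p_2 = 1*2 + 1 = 3, q_2 = 1*1 + 1 = 2.
  i=3: a_3=1, p_3 = 1*3 + 2 = 5, q_3 = 1*2 + 1 = 3.
  i=4: a_4=2, p_4 = 2*5 + 3 = 13, q_4 = 2*3 + 2 = 8.
  i=5: a_5=1, p_5 = 1*13 + 5 = 18, q_5 = 1*8 + 3 = 11.
  i=6: a_6=1, p_6 = 1*18 + 13 = 31, q_6 = 1*11 + 8 = 19.
  i=7: a_7=2, p_7 = 2*31 + 18 = 80, q_7 = 2*19 + 11 = 49.
  i=8: a_8=1, p_8 = 1*80 + 31 = 111, q_8 = 1*49 + 19 = 68.
  i=9: a_9=1, p_9 = 1*111 + 80 = 191, q_9 = 1*68 + 49 = 117.
q_9 = 117 > 76, so the last convergent with denominator <= 76 is p_8/q_8 = 111/68.
The closest fraction with denominator <= 76 is either p_8/q_8 or the intermediate fraction (k*p_8 + p_7)/(k*q_8 + q_7) with the largest k >= 1 whose denominator stays <= 76; these approach x as k grows, and every other convergent or intermediate fraction in range is farther away.
Largest k: floor((76 - q_7)/q_8) = floor((76 - 49)/68) = 0.
Since k = 0, no intermediate fraction beyond p_8/q_8 has denominator <= 76, so the convergent 111/68 is the closest (its error is |493*68 - 111*302|/(302*68) = 2/20536).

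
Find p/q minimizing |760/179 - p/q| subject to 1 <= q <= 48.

Expand x = 760/179 as a continued fraction with the Euclidean algorithm:
  760 = 4*179 + 44, so a_0 = 4.
  179 = 4*44 + 3, so a_1 = 4.
  44 = 14*3 + 2, so a_2 = 14.
  3 = 1*2 + 1, so a_3 = 1.
  2 = 2*1 + 0, so a_4 = 2.
so x = [4; 4, 14, 1, 2].
Convergents (p_i = a_i*p_{i-1} + p_{i-2}, q_i = a_i*q_{i-1} + q_{i-2} with p_{-2}=0, p_{-1}=1, q_{-2}=1, q_{-1}=0), until the denominator exceeds 48:
  i=0: a_0=4, p_0 = 4*1 + 0 = 4, q_0 = 4*0 + 1 = 1.
  i=1: a_1=4, p_1 = 4*4 + 1 = 17, q_1 = 4*1 + 0 = 4.
  i=2: a_2=14, p_2 = 14*17 + 4 = 242, q_2 = 14*4 + 1 = 57.
q_2 = 57 > 48, so the last convergent with denominator <= 48 is p_1/q_1 = 17/4.
The closest fraction with denominator <= 48 is either p_1/q_1 or the intermediate fraction (k*p_1 + p_0)/(k*q_1 + q_0) with the largest k >= 1 whose denominator stays <= 48; these approach x as k grows, and every other convergent or intermediate fraction in range is farther away.
Largest k: floor((48 - q_0)/q_1) = floor((48 - 1)/4) = 11.
That gives (11*17 + 4)/(11*4 + 1) = 191/45.
Compare the errors: |x - 17/4| = |760*4 - 17*179|/(179*4) = 3/716, and |x - 191/45| = |760*45 - 191*179|/(179*45) = 11/8055.
Cross-multiplying, 11*716 = 7876 < 24165 = 3*8055, so 11/8055 is smaller: the intermediate fraction 191/45 is closer to x than 17/4.

191/45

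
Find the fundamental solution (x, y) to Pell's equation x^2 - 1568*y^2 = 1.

First expand sqrt(1568) as a continued fraction. With x_i = (sqrt(1568) + m_i)/d_i and (m_0, d_0) = (0, 1): a_0 = floor(sqrt(1568)) = 39, since 39^2 = 1521 <= 1568 < 1600 = 40^2.
Iterate m_{i+1} = d_i*a_i - m_i, d_{i+1} = (1568 - m_{i+1}^2)/d_i, a_{i+1} = floor((a_0 + m_{i+1})/d_{i+1}):
  m_1 = 1*39 - 0 = 39, d_1 = (1568 - 39^2)/1 = 47/1 = 47, a_1 = floor((39 + 39)/47) = 1.
  m_2 = 47*1 - 39 = 8, d_2 = (1568 - 8^2)/47 = 1504/47 = 32, a_2 = floor((39 + 8)/32) = 1.
  m_3 = 32*1 - 8 = 24, d_3 = (1568 - 24^2)/32 = 992/32 = 31, a_3 = floor((39 + 24)/31) = 2.
  m_4 = 31*2 - 24 = 38, d_4 = (1568 - 38^2)/31 = 124/31 = 4, a_4 = floor((39 + 38)/4) = 19.
  m_5 = 4*19 - 38 = 38, d_5 = (1568 - 38^2)/4 = 124/4 = 31, a_5 = floor((39 + 38)/31) = 2.
  m_6 = 31*2 - 38 = 24, d_6 = (1568 - 24^2)/31 = 992/31 = 32, a_6 = floor((39 + 24)/32) = 1.
  m_7 = 32*1 - 24 = 8, d_7 = (1568 - 8^2)/32 = 1504/32 = 47, a_7 = floor((39 + 8)/47) = 1.
  m_8 = 47*1 - 8 = 39, d_8 = (1568 - 39^2)/47 = 47/47 = 1, a_8 = floor((39 + 39)/1) = 78.
  m_9 = 1*78 - 39 = 39, d_9 = (1568 - 39^2)/1 = 47/1 = 47: (m_9, d_9) = (m_1, d_1) = (39, 47), so from here the quotients repeat a_1, ..., a_8; the period length is 8.
So sqrt(1568) = [39; (1, 1, 2, 19, 2, 1, 1, 78)] with period length k = 8.
k is even, so the fundamental solution of x^2 - 1568y^2 = 1 is (p_{k-1}, q_{k-1}) = (p_7, q_7); compute convergents through index 7.
Convergents (p_i = a_i*p_{i-1} + p_{i-2}, q_i = a_i*q_{i-1} + q_{i-2} with p_{-2}=0, p_{-1}=1, q_{-2}=1, q_{-1}=0):
  i=0: a_0=39, p_0 = 39*1 + 0 = 39, q_0 = 39*0 + 1 = 1.
  i=1: a_1=1, p_1 = 1*39 + 1 = 40, q_1 = 1*1 + 0 = 1.
  i=2: a_2=1, p_2 = 1*40 + 39 = 79, q_2 = 1*1 + 1 = 2.
  i=3: a_3=2, p_3 = 2*79 + 40 = 198, q_3 = 2*2 + 1 = 5.
  i=4: a_4=19, p_4 = 19*198 + 79 = 3841, q_4 = 19*5 + 2 = 97.
  i=5: a_5=2, p_5 = 2*3841 + 198 = 7880, q_5 = 2*97 + 5 = 199.
  i=6: a_6=1, p_6 = 1*7880 + 3841 = 11721, q_6 = 1*199 + 97 = 296.
  i=7: a_7=1, p_7 = 1*11721 + 7880 = 19601, q_7 = 1*296 + 199 = 495.
Check: 19601^2 - 1568*495^2 = 384199201 - 384199200 = 1, so (x, y) = (19601, 495) solves the equation, and by the theorem it is the least positive solution.

(x, y) = (19601, 495)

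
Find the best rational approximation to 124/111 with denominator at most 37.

Expand x = 124/111 as a continued fraction with the Euclidean algorithm:
  124 = 1*111 + 13, so a_0 = 1.
  111 = 8*13 + 7, so a_1 = 8.
  13 = 1*7 + 6, so a_2 = 1.
  7 = 1*6 + 1, so a_3 = 1.
  6 = 6*1 + 0, so a_4 = 6.
so x = [1; 8, 1, 1, 6].
Convergents (p_i = a_i*p_{i-1} + p_{i-2}, q_i = a_i*q_{i-1} + q_{i-2} with p_{-2}=0, p_{-1}=1, q_{-2}=1, q_{-1}=0), until the denominator exceeds 37:
  i=0: a_0=1, p_0 = 1*1 + 0 = 1, q_0 = 1*0 + 1 = 1.
  i=1: a_1=8, p_1 = 8*1 + 1 = 9, q_1 = 8*1 + 0 = 8.
  i=2: a_2=1, p_2 = 1*9 + 1 = 10, q_2 = 1*8 + 1 = 9.
  i=3: a_3=1, p_3 = 1*10 + 9 = 19, q_3 = 1*9 + 8 = 17.
  i=4: a_4=6, p_4 = 6*19 + 10 = 124, q_4 = 6*17 + 9 = 111.
q_4 = 111 > 37, so the last convergent with denominator <= 37 is p_3/q_3 = 19/17.
The closest fraction with denominator <= 37 is either p_3/q_3 or the intermediate fraction (k*p_3 + p_2)/(k*q_3 + q_2) with the largest k >= 1 whose denominator stays <= 37; these approach x as k grows, and every other convergent or intermediate fraction in range is farther away.
Largest k: floor((37 - q_2)/q_3) = floor((37 - 9)/17) = 1.
That gives (1*19 + 10)/(1*17 + 9) = 29/26.
Compare the errors: |x - 19/17| = |124*17 - 19*111|/(111*17) = 1/1887, and |x - 29/26| = |124*26 - 29*111|/(111*26) = 5/2886.
Cross-multiplying, 1*2886 = 2886 < 9435 = 5*1887, so 1/1887 is smaller: the convergent 19/17 is closer to x than 29/26.

19/17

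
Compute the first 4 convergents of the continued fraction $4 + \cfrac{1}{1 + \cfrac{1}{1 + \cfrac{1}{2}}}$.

4/1, 5/1, 9/2, 23/5

Using the convergent recurrence p_i = a_i*p_{i-1} + p_{i-2}, q_i = a_i*q_{i-1} + q_{i-2} with p_{-2}=0, p_{-1}=1, q_{-2}=1, q_{-1}=0:
  i=0: a_0=4, p_0 = 4*1 + 0 = 4, q_0 = 4*0 + 1 = 1.
  i=1: a_1=1, p_1 = 1*4 + 1 = 5, q_1 = 1*1 + 0 = 1.
  i=2: a_2=1, p_2 = 1*5 + 4 = 9, q_2 = 1*1 + 1 = 2.
  i=3: a_3=2, p_3 = 2*9 + 5 = 23, q_3 = 2*2 + 1 = 5.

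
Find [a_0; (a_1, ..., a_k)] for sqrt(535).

[23; (7, 1, 2, 4, 1, 3, 1, 4, 2, 1, 7, 46)]

Write x_i = (sqrt(535) + m_i)/d_i with (m_0, d_0) = (0, 1). a_0 = floor(sqrt(535)) = 23, since 23^2 = 529 <= 535 < 576 = 24^2.
Iterate m_{i+1} = d_i*a_i - m_i, d_{i+1} = (535 - m_{i+1}^2)/d_i, a_{i+1} = floor((a_0 + m_{i+1})/d_{i+1}):
  m_1 = 1*23 - 0 = 23, d_1 = (535 - 23^2)/1 = 6/1 = 6, a_1 = floor((23 + 23)/6) = 7.
  m_2 = 6*7 - 23 = 19, d_2 = (535 - 19^2)/6 = 174/6 = 29, a_2 = floor((23 + 19)/29) = 1.
  m_3 = 29*1 - 19 = 10, d_3 = (535 - 10^2)/29 = 435/29 = 15, a_3 = floor((23 + 10)/15) = 2.
  m_4 = 15*2 - 10 = 20, d_4 = (535 - 20^2)/15 = 135/15 = 9, a_4 = floor((23 + 20)/9) = 4.
  m_5 = 9*4 - 20 = 16, d_5 = (535 - 16^2)/9 = 279/9 = 31, a_5 = floor((23 + 16)/31) = 1.
  m_6 = 31*1 - 16 = 15, d_6 = (535 - 15^2)/31 = 310/31 = 10, a_6 = floor((23 + 15)/10) = 3.
  m_7 = 10*3 - 15 = 15, d_7 = (535 - 15^2)/10 = 310/10 = 31, a_7 = floor((23 + 15)/31) = 1.
  m_8 = 31*1 - 15 = 16, d_8 = (535 - 16^2)/31 = 279/31 = 9, a_8 = floor((23 + 16)/9) = 4.
  m_9 = 9*4 - 16 = 20, d_9 = (535 - 20^2)/9 = 135/9 = 15, a_9 = floor((23 + 20)/15) = 2.
  m_10 = 15*2 - 20 = 10, d_10 = (535 - 10^2)/15 = 435/15 = 29, a_10 = floor((23 + 10)/29) = 1.
  m_11 = 29*1 - 10 = 19, d_11 = (535 - 19^2)/29 = 174/29 = 6, a_11 = floor((23 + 19)/6) = 7.
  m_12 = 6*7 - 19 = 23, d_12 = (535 - 23^2)/6 = 6/6 = 1, a_12 = floor((23 + 23)/1) = 46.
  m_13 = 1*46 - 23 = 23, d_13 = (535 - 23^2)/1 = 6/1 = 6: (m_13, d_13) = (m_1, d_1) = (23, 6), so from here the quotients repeat a_1, ..., a_12; the period length is 12.
Hence the expansion of sqrt(535) is a_0 = 23 followed by the repeating block 7, 1, 2, 4, 1, 3, 1, 4, 2, 1, 7, 46 (period 12).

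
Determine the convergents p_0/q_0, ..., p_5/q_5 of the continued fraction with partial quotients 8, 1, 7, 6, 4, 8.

8/1, 9/1, 71/8, 435/49, 1811/204, 14923/1681

Using the convergent recurrence p_i = a_i*p_{i-1} + p_{i-2}, q_i = a_i*q_{i-1} + q_{i-2} with p_{-2}=0, p_{-1}=1, q_{-2}=1, q_{-1}=0:
  i=0: a_0=8, p_0 = 8*1 + 0 = 8, q_0 = 8*0 + 1 = 1.
  i=1: a_1=1, p_1 = 1*8 + 1 = 9, q_1 = 1*1 + 0 = 1.
  i=2: a_2=7, p_2 = 7*9 + 8 = 71, q_2 = 7*1 + 1 = 8.
  i=3: a_3=6, p_3 = 6*71 + 9 = 435, q_3 = 6*8 + 1 = 49.
  i=4: a_4=4, p_4 = 4*435 + 71 = 1811, q_4 = 4*49 + 8 = 204.
  i=5: a_5=8, p_5 = 8*1811 + 435 = 14923, q_5 = 8*204 + 49 = 1681.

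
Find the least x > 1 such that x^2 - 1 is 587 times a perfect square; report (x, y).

First expand sqrt(587) as a continued fraction. With x_i = (sqrt(587) + m_i)/d_i and (m_0, d_0) = (0, 1): a_0 = floor(sqrt(587)) = 24, since 24^2 = 576 <= 587 < 625 = 25^2.
Iterate m_{i+1} = d_i*a_i - m_i, d_{i+1} = (587 - m_{i+1}^2)/d_i, a_{i+1} = floor((a_0 + m_{i+1})/d_{i+1}):
  m_1 = 1*24 - 0 = 24, d_1 = (587 - 24^2)/1 = 11/1 = 11, a_1 = floor((24 + 24)/11) = 4.
  m_2 = 11*4 - 24 = 20, d_2 = (587 - 20^2)/11 = 187/11 = 17, a_2 = floor((24 + 20)/17) = 2.
  m_3 = 17*2 - 20 = 14, d_3 = (587 - 14^2)/17 = 391/17 = 23, a_3 = floor((24 + 14)/23) = 1.
  m_4 = 23*1 - 14 = 9, d_4 = (587 - 9^2)/23 = 506/23 = 22, a_4 = floor((24 + 9)/22) = 1.
  m_5 = 22*1 - 9 = 13, d_5 = (587 - 13^2)/22 = 418/22 = 19, a_5 = floor((24 + 13)/19) = 1.
  m_6 = 19*1 - 13 = 6, d_6 = (587 - 6^2)/19 = 551/19 = 29, a_6 = floor((24 + 6)/29) = 1.
  m_7 = 29*1 - 6 = 23, d_7 = (587 - 23^2)/29 = 58/29 = 2, a_7 = floor((24 + 23)/2) = 23.
  m_8 = 2*23 - 23 = 23, d_8 = (587 - 23^2)/2 = 58/2 = 29, a_8 = floor((24 + 23)/29) = 1.
  m_9 = 29*1 - 23 = 6, d_9 = (587 - 6^2)/29 = 551/29 = 19, a_9 = floor((24 + 6)/19) = 1.
  m_10 = 19*1 - 6 = 13, d_10 = (587 - 13^2)/19 = 418/19 = 22, a_10 = floor((24 + 13)/22) = 1.
  m_11 = 22*1 - 13 = 9, d_11 = (587 - 9^2)/22 = 506/22 = 23, a_11 = floor((24 + 9)/23) = 1.
  m_12 = 23*1 - 9 = 14, d_12 = (587 - 14^2)/23 = 391/23 = 17, a_12 = floor((24 + 14)/17) = 2.
  m_13 = 17*2 - 14 = 20, d_13 = (587 - 20^2)/17 = 187/17 = 11, a_13 = floor((24 + 20)/11) = 4.
  m_14 = 11*4 - 20 = 24, d_14 = (587 - 24^2)/11 = 11/11 = 1, a_14 = floor((24 + 24)/1) = 48.
  m_15 = 1*48 - 24 = 24, d_15 = (587 - 24^2)/1 = 11/1 = 11: (m_15, d_15) = (m_1, d_1) = (24, 11), so from here the quotients repeat a_1, ..., a_14; the period length is 14.
So sqrt(587) = [24; (4, 2, 1, 1, 1, 1, 23, 1, 1, 1, 1, 2, 4, 48)] with period length k = 14.
k is even, so the fundamental solution of x^2 - 587y^2 = 1 is (p_{k-1}, q_{k-1}) = (p_13, q_13); compute convergents through index 13.
Convergents (p_i = a_i*p_{i-1} + p_{i-2}, q_i = a_i*q_{i-1} + q_{i-2} with p_{-2}=0, p_{-1}=1, q_{-2}=1, q_{-1}=0):
  i=0: a_0=24, p_0 = 24*1 + 0 = 24, q_0 = 24*0 + 1 = 1.
  i=1: a_1=4, p_1 = 4*24 + 1 = 97, q_1 = 4*1 + 0 = 4.
  i=2: a_2=2, p_2 = 2*97 + 24 = 218, q_2 = 2*4 + 1 = 9.
  i=3: a_3=1, p_3 = 1*218 + 97 = 315, q_3 = 1*9 + 4 = 13.
  i=4: a_4=1, p_4 = 1*315 + 218 = 533, q_4 = 1*13 + 9 = 22.
  i=5: a_5=1, p_5 = 1*533 + 315 = 848, q_5 = 1*22 + 13 = 35.
  i=6: a_6=1, p_6 = 1*848 + 533 = 1381, q_6 = 1*35 + 22 = 57.
  i=7: a_7=23, p_7 = 23*1381 + 848 = 32611, q_7 = 23*57 + 35 = 1346.
  i=8: a_8=1, p_8 = 1*32611 + 1381 = 33992, q_8 = 1*1346 + 57 = 1403.
  i=9: a_9=1, p_9 = 1*33992 + 32611 = 66603, q_9 = 1*1403 + 1346 = 2749.
  i=10: a_10=1, p_10 = 1*66603 + 33992 = 100595, q_10 = 1*2749 + 1403 = 4152.
  i=11: a_11=1, p_11 = 1*100595 + 66603 = 167198, q_11 = 1*4152 + 2749 = 6901.
  i=12: a_12=2, p_12 = 2*167198 + 100595 = 434991, q_12 = 2*6901 + 4152 = 17954.
  i=13: a_13=4, p_13 = 4*434991 + 167198 = 1907162, q_13 = 4*17954 + 6901 = 78717.
Check: 1907162^2 - 587*78717^2 = 3637266894244 - 3637266894243 = 1, so (x, y) = (1907162, 78717) solves the equation, and by the theorem it is the least positive solution.

(x, y) = (1907162, 78717)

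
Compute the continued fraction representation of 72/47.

[1; 1, 1, 7, 3]

Run the Euclidean algorithm on 72 and 47; the successive quotients are the partial quotients a_0, a_1, ... (each step inverts the fractional part left over by the previous one):
  72 = 1*47 + 25, so a_0 = 1.
  47 = 1*25 + 22, so a_1 = 1.
  25 = 1*22 + 3, so a_2 = 1.
  22 = 7*3 + 1, so a_3 = 7.
  3 = 3*1 + 0, so a_4 = 3.
The remainder reaches 0 after 5 divisions, so the expansion has 5 partial quotients, read off in order.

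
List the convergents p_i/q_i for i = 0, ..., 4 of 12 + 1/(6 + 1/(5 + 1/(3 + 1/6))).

12/1, 73/6, 377/31, 1204/99, 7601/625

Using the convergent recurrence p_i = a_i*p_{i-1} + p_{i-2}, q_i = a_i*q_{i-1} + q_{i-2} with p_{-2}=0, p_{-1}=1, q_{-2}=1, q_{-1}=0:
  i=0: a_0=12, p_0 = 12*1 + 0 = 12, q_0 = 12*0 + 1 = 1.
  i=1: a_1=6, p_1 = 6*12 + 1 = 73, q_1 = 6*1 + 0 = 6.
  i=2: a_2=5, p_2 = 5*73 + 12 = 377, q_2 = 5*6 + 1 = 31.
  i=3: a_3=3, p_3 = 3*377 + 73 = 1204, q_3 = 3*31 + 6 = 99.
  i=4: a_4=6, p_4 = 6*1204 + 377 = 7601, q_4 = 6*99 + 31 = 625.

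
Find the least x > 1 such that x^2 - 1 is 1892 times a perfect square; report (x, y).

(x, y) = (87, 2)

First expand sqrt(1892) as a continued fraction. With x_i = (sqrt(1892) + m_i)/d_i and (m_0, d_0) = (0, 1): a_0 = floor(sqrt(1892)) = 43, since 43^2 = 1849 <= 1892 < 1936 = 44^2.
Iterate m_{i+1} = d_i*a_i - m_i, d_{i+1} = (1892 - m_{i+1}^2)/d_i, a_{i+1} = floor((a_0 + m_{i+1})/d_{i+1}):
  m_1 = 1*43 - 0 = 43, d_1 = (1892 - 43^2)/1 = 43/1 = 43, a_1 = floor((43 + 43)/43) = 2.
  m_2 = 43*2 - 43 = 43, d_2 = (1892 - 43^2)/43 = 43/43 = 1, a_2 = floor((43 + 43)/1) = 86.
  m_3 = 1*86 - 43 = 43, d_3 = (1892 - 43^2)/1 = 43/1 = 43: (m_3, d_3) = (m_1, d_1) = (43, 43), so from here the quotients repeat a_1, a_2; the period length is 2.
So sqrt(1892) = [43; (2, 86)] with period length k = 2.
k is even, so the fundamental solution of x^2 - 1892y^2 = 1 is (p_{k-1}, q_{k-1}) = (p_1, q_1); compute convergents through index 1.
Convergents (p_i = a_i*p_{i-1} + p_{i-2}, q_i = a_i*q_{i-1} + q_{i-2} with p_{-2}=0, p_{-1}=1, q_{-2}=1, q_{-1}=0):
  i=0: a_0=43, p_0 = 43*1 + 0 = 43, q_0 = 43*0 + 1 = 1.
  i=1: a_1=2, p_1 = 2*43 + 1 = 87, q_1 = 2*1 + 0 = 2.
Check: 87^2 - 1892*2^2 = 7569 - 7568 = 1, so (x, y) = (87, 2) solves the equation, and by the theorem it is the least positive solution.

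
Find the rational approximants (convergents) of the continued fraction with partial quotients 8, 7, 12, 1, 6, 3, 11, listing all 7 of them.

8/1, 57/7, 692/85, 749/92, 5186/637, 16307/2003, 184563/22670

Using the convergent recurrence p_i = a_i*p_{i-1} + p_{i-2}, q_i = a_i*q_{i-1} + q_{i-2} with p_{-2}=0, p_{-1}=1, q_{-2}=1, q_{-1}=0:
  i=0: a_0=8, p_0 = 8*1 + 0 = 8, q_0 = 8*0 + 1 = 1.
  i=1: a_1=7, p_1 = 7*8 + 1 = 57, q_1 = 7*1 + 0 = 7.
  i=2: a_2=12, p_2 = 12*57 + 8 = 692, q_2 = 12*7 + 1 = 85.
  i=3: a_3=1, p_3 = 1*692 + 57 = 749, q_3 = 1*85 + 7 = 92.
  i=4: a_4=6, p_4 = 6*749 + 692 = 5186, q_4 = 6*92 + 85 = 637.
  i=5: a_5=3, p_5 = 3*5186 + 749 = 16307, q_5 = 3*637 + 92 = 2003.
  i=6: a_6=11, p_6 = 11*16307 + 5186 = 184563, q_6 = 11*2003 + 637 = 22670.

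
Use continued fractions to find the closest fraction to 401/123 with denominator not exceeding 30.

75/23

Expand x = 401/123 as a continued fraction with the Euclidean algorithm:
  401 = 3*123 + 32, so a_0 = 3.
  123 = 3*32 + 27, so a_1 = 3.
  32 = 1*27 + 5, so a_2 = 1.
  27 = 5*5 + 2, so a_3 = 5.
  5 = 2*2 + 1, so a_4 = 2.
  2 = 2*1 + 0, so a_5 = 2.
so x = [3; 3, 1, 5, 2, 2].
Convergents (p_i = a_i*p_{i-1} + p_{i-2}, q_i = a_i*q_{i-1} + q_{i-2} with p_{-2}=0, p_{-1}=1, q_{-2}=1, q_{-1}=0), until the denominator exceeds 30:
  i=0: a_0=3, p_0 = 3*1 + 0 = 3, q_0 = 3*0 + 1 = 1.
  i=1: a_1=3, p_1 = 3*3 + 1 = 10, q_1 = 3*1 + 0 = 3.
  i=2: a_2=1, p_2 = 1*10 + 3 = 13, q_2 = 1*3 + 1 = 4.
  i=3: a_3=5, p_3 = 5*13 + 10 = 75, q_3 = 5*4 + 3 = 23.
  i=4: a_4=2, p_4 = 2*75 + 13 = 163, q_4 = 2*23 + 4 = 50.
q_4 = 50 > 30, so the last convergent with denominator <= 30 is p_3/q_3 = 75/23.
The closest fraction with denominator <= 30 is either p_3/q_3 or the intermediate fraction (k*p_3 + p_2)/(k*q_3 + q_2) with the largest k >= 1 whose denominator stays <= 30; these approach x as k grows, and every other convergent or intermediate fraction in range is farther away.
Largest k: floor((30 - q_2)/q_3) = floor((30 - 4)/23) = 1.
That gives (1*75 + 13)/(1*23 + 4) = 88/27.
Compare the errors: |x - 75/23| = |401*23 - 75*123|/(123*23) = 2/2829, and |x - 88/27| = |401*27 - 88*123|/(123*27) = 3/3321.
Cross-multiplying, 2*3321 = 6642 < 8487 = 3*2829, so 2/2829 is smaller: the convergent 75/23 is closer to x than 88/27.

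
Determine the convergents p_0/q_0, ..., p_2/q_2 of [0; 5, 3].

Using the convergent recurrence p_i = a_i*p_{i-1} + p_{i-2}, q_i = a_i*q_{i-1} + q_{i-2} with p_{-2}=0, p_{-1}=1, q_{-2}=1, q_{-1}=0:
  i=0: a_0=0, p_0 = 0*1 + 0 = 0, q_0 = 0*0 + 1 = 1.
  i=1: a_1=5, p_1 = 5*0 + 1 = 1, q_1 = 5*1 + 0 = 5.
  i=2: a_2=3, p_2 = 3*1 + 0 = 3, q_2 = 3*5 + 1 = 16.

0/1, 1/5, 3/16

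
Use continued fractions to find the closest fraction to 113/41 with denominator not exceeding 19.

11/4

Expand x = 113/41 as a continued fraction with the Euclidean algorithm:
  113 = 2*41 + 31, so a_0 = 2.
  41 = 1*31 + 10, so a_1 = 1.
  31 = 3*10 + 1, so a_2 = 3.
  10 = 10*1 + 0, so a_3 = 10.
so x = [2; 1, 3, 10].
Convergents (p_i = a_i*p_{i-1} + p_{i-2}, q_i = a_i*q_{i-1} + q_{i-2} with p_{-2}=0, p_{-1}=1, q_{-2}=1, q_{-1}=0), until the denominator exceeds 19:
  i=0: a_0=2, p_0 = 2*1 + 0 = 2, q_0 = 2*0 + 1 = 1.
  i=1: a_1=1, p_1 = 1*2 + 1 = 3, q_1 = 1*1 + 0 = 1.
  i=2: a_2=3, p_2 = 3*3 + 2 = 11, q_2 = 3*1 + 1 = 4.
  i=3: a_3=10, p_3 = 10*11 + 3 = 113, q_3 = 10*4 + 1 = 41.
q_3 = 41 > 19, so the last convergent with denominator <= 19 is p_2/q_2 = 11/4.
The closest fraction with denominator <= 19 is either p_2/q_2 or the intermediate fraction (k*p_2 + p_1)/(k*q_2 + q_1) with the largest k >= 1 whose denominator stays <= 19; these approach x as k grows, and every other convergent or intermediate fraction in range is farther away.
Largest k: floor((19 - q_1)/q_2) = floor((19 - 1)/4) = 4.
That gives (4*11 + 3)/(4*4 + 1) = 47/17.
Compare the errors: |x - 11/4| = |113*4 - 11*41|/(41*4) = 1/164, and |x - 47/17| = |113*17 - 47*41|/(41*17) = 6/697.
Cross-multiplying, 1*697 = 697 < 984 = 6*164, so 1/164 is smaller: the convergent 11/4 is closer to x than 47/17.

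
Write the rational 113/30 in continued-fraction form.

[3; 1, 3, 3, 2]

Run the Euclidean algorithm on 113 and 30; the successive quotients are the partial quotients a_0, a_1, ... (each step inverts the fractional part left over by the previous one):
  113 = 3*30 + 23, so a_0 = 3.
  30 = 1*23 + 7, so a_1 = 1.
  23 = 3*7 + 2, so a_2 = 3.
  7 = 3*2 + 1, so a_3 = 3.
  2 = 2*1 + 0, so a_4 = 2.
The remainder reaches 0 after 5 divisions, so the expansion has 5 partial quotients, read off in order.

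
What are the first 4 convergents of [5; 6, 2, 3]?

5/1, 31/6, 67/13, 232/45

Using the convergent recurrence p_i = a_i*p_{i-1} + p_{i-2}, q_i = a_i*q_{i-1} + q_{i-2} with p_{-2}=0, p_{-1}=1, q_{-2}=1, q_{-1}=0:
  i=0: a_0=5, p_0 = 5*1 + 0 = 5, q_0 = 5*0 + 1 = 1.
  i=1: a_1=6, p_1 = 6*5 + 1 = 31, q_1 = 6*1 + 0 = 6.
  i=2: a_2=2, p_2 = 2*31 + 5 = 67, q_2 = 2*6 + 1 = 13.
  i=3: a_3=3, p_3 = 3*67 + 31 = 232, q_3 = 3*13 + 6 = 45.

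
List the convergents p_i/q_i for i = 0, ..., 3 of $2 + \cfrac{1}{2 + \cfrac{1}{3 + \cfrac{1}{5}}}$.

Using the convergent recurrence p_i = a_i*p_{i-1} + p_{i-2}, q_i = a_i*q_{i-1} + q_{i-2} with p_{-2}=0, p_{-1}=1, q_{-2}=1, q_{-1}=0:
  i=0: a_0=2, p_0 = 2*1 + 0 = 2, q_0 = 2*0 + 1 = 1.
  i=1: a_1=2, p_1 = 2*2 + 1 = 5, q_1 = 2*1 + 0 = 2.
  i=2: a_2=3, p_2 = 3*5 + 2 = 17, q_2 = 3*2 + 1 = 7.
  i=3: a_3=5, p_3 = 5*17 + 5 = 90, q_3 = 5*7 + 2 = 37.

2/1, 5/2, 17/7, 90/37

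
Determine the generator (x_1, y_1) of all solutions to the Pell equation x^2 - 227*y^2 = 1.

First expand sqrt(227) as a continued fraction. With x_i = (sqrt(227) + m_i)/d_i and (m_0, d_0) = (0, 1): a_0 = floor(sqrt(227)) = 15, since 15^2 = 225 <= 227 < 256 = 16^2.
Iterate m_{i+1} = d_i*a_i - m_i, d_{i+1} = (227 - m_{i+1}^2)/d_i, a_{i+1} = floor((a_0 + m_{i+1})/d_{i+1}):
  m_1 = 1*15 - 0 = 15, d_1 = (227 - 15^2)/1 = 2/1 = 2, a_1 = floor((15 + 15)/2) = 15.
  m_2 = 2*15 - 15 = 15, d_2 = (227 - 15^2)/2 = 2/2 = 1, a_2 = floor((15 + 15)/1) = 30.
  m_3 = 1*30 - 15 = 15, d_3 = (227 - 15^2)/1 = 2/1 = 2: (m_3, d_3) = (m_1, d_1) = (15, 2), so from here the quotients repeat a_1, a_2; the period length is 2.
So sqrt(227) = [15; (15, 30)] with period length k = 2.
k is even, so the fundamental solution of x^2 - 227y^2 = 1 is (p_{k-1}, q_{k-1}) = (p_1, q_1); compute convergents through index 1.
Convergents (p_i = a_i*p_{i-1} + p_{i-2}, q_i = a_i*q_{i-1} + q_{i-2} with p_{-2}=0, p_{-1}=1, q_{-2}=1, q_{-1}=0):
  i=0: a_0=15, p_0 = 15*1 + 0 = 15, q_0 = 15*0 + 1 = 1.
  i=1: a_1=15, p_1 = 15*15 + 1 = 226, q_1 = 15*1 + 0 = 15.
Check: 226^2 - 227*15^2 = 51076 - 51075 = 1, so (x, y) = (226, 15) solves the equation, and by the theorem it is the least positive solution.

(x, y) = (226, 15)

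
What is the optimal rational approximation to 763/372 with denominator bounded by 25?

Expand x = 763/372 as a continued fraction with the Euclidean algorithm:
  763 = 2*372 + 19, so a_0 = 2.
  372 = 19*19 + 11, so a_1 = 19.
  19 = 1*11 + 8, so a_2 = 1.
  11 = 1*8 + 3, so a_3 = 1.
  8 = 2*3 + 2, so a_4 = 2.
  3 = 1*2 + 1, so a_5 = 1.
  2 = 2*1 + 0, so a_6 = 2.
so x = [2; 19, 1, 1, 2, 1, 2].
Convergents (p_i = a_i*p_{i-1} + p_{i-2}, q_i = a_i*q_{i-1} + q_{i-2} with p_{-2}=0, p_{-1}=1, q_{-2}=1, q_{-1}=0), until the denominator exceeds 25:
  i=0: a_0=2, p_0 = 2*1 + 0 = 2, q_0 = 2*0 + 1 = 1.
  i=1: a_1=19, p_1 = 19*2 + 1 = 39, q_1 = 19*1 + 0 = 19.
  i=2: a_2=1, p_2 = 1*39 + 2 = 41, q_2 = 1*19 + 1 = 20.
  i=3: a_3=1, p_3 = 1*41 + 39 = 80, q_3 = 1*20 + 19 = 39.
q_3 = 39 > 25, so the last convergent with denominator <= 25 is p_2/q_2 = 41/20.
The closest fraction with denominator <= 25 is either p_2/q_2 or the intermediate fraction (k*p_2 + p_1)/(k*q_2 + q_1) with the largest k >= 1 whose denominator stays <= 25; these approach x as k grows, and every other convergent or intermediate fraction in range is farther away.
Largest k: floor((25 - q_1)/q_2) = floor((25 - 19)/20) = 0.
Since k = 0, no intermediate fraction beyond p_2/q_2 has denominator <= 25, so the convergent 41/20 is the closest (its error is |763*20 - 41*372|/(372*20) = 8/7440).

41/20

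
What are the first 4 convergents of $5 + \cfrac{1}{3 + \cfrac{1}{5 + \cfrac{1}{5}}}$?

Using the convergent recurrence p_i = a_i*p_{i-1} + p_{i-2}, q_i = a_i*q_{i-1} + q_{i-2} with p_{-2}=0, p_{-1}=1, q_{-2}=1, q_{-1}=0:
  i=0: a_0=5, p_0 = 5*1 + 0 = 5, q_0 = 5*0 + 1 = 1.
  i=1: a_1=3, p_1 = 3*5 + 1 = 16, q_1 = 3*1 + 0 = 3.
  i=2: a_2=5, p_2 = 5*16 + 5 = 85, q_2 = 5*3 + 1 = 16.
  i=3: a_3=5, p_3 = 5*85 + 16 = 441, q_3 = 5*16 + 3 = 83.

5/1, 16/3, 85/16, 441/83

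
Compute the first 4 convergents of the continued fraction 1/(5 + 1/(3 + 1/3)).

Using the convergent recurrence p_i = a_i*p_{i-1} + p_{i-2}, q_i = a_i*q_{i-1} + q_{i-2} with p_{-2}=0, p_{-1}=1, q_{-2}=1, q_{-1}=0:
  i=0: a_0=0, p_0 = 0*1 + 0 = 0, q_0 = 0*0 + 1 = 1.
  i=1: a_1=5, p_1 = 5*0 + 1 = 1, q_1 = 5*1 + 0 = 5.
  i=2: a_2=3, p_2 = 3*1 + 0 = 3, q_2 = 3*5 + 1 = 16.
  i=3: a_3=3, p_3 = 3*3 + 1 = 10, q_3 = 3*16 + 5 = 53.

0/1, 1/5, 3/16, 10/53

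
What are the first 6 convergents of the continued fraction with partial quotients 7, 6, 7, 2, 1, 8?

Using the convergent recurrence p_i = a_i*p_{i-1} + p_{i-2}, q_i = a_i*q_{i-1} + q_{i-2} with p_{-2}=0, p_{-1}=1, q_{-2}=1, q_{-1}=0:
  i=0: a_0=7, p_0 = 7*1 + 0 = 7, q_0 = 7*0 + 1 = 1.
  i=1: a_1=6, p_1 = 6*7 + 1 = 43, q_1 = 6*1 + 0 = 6.
  i=2: a_2=7, p_2 = 7*43 + 7 = 308, q_2 = 7*6 + 1 = 43.
  i=3: a_3=2, p_3 = 2*308 + 43 = 659, q_3 = 2*43 + 6 = 92.
  i=4: a_4=1, p_4 = 1*659 + 308 = 967, q_4 = 1*92 + 43 = 135.
  i=5: a_5=8, p_5 = 8*967 + 659 = 8395, q_5 = 8*135 + 92 = 1172.

7/1, 43/6, 308/43, 659/92, 967/135, 8395/1172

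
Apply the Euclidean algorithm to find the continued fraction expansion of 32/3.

[10; 1, 2]

Run the Euclidean algorithm on 32 and 3; the successive quotients are the partial quotients a_0, a_1, ... (each step inverts the fractional part left over by the previous one):
  32 = 10*3 + 2, so a_0 = 10.
  3 = 1*2 + 1, so a_1 = 1.
  2 = 2*1 + 0, so a_2 = 2.
The remainder reaches 0 after 3 divisions, so the expansion has 3 partial quotients, read off in order.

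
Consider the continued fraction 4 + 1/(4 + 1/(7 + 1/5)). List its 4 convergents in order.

4/1, 17/4, 123/29, 632/149

Using the convergent recurrence p_i = a_i*p_{i-1} + p_{i-2}, q_i = a_i*q_{i-1} + q_{i-2} with p_{-2}=0, p_{-1}=1, q_{-2}=1, q_{-1}=0:
  i=0: a_0=4, p_0 = 4*1 + 0 = 4, q_0 = 4*0 + 1 = 1.
  i=1: a_1=4, p_1 = 4*4 + 1 = 17, q_1 = 4*1 + 0 = 4.
  i=2: a_2=7, p_2 = 7*17 + 4 = 123, q_2 = 7*4 + 1 = 29.
  i=3: a_3=5, p_3 = 5*123 + 17 = 632, q_3 = 5*29 + 4 = 149.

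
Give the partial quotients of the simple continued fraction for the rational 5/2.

[2; 2]

Run the Euclidean algorithm on 5 and 2; the successive quotients are the partial quotients a_0, a_1, ... (each step inverts the fractional part left over by the previous one):
  5 = 2*2 + 1, so a_0 = 2.
  2 = 2*1 + 0, so a_1 = 2.
The remainder reaches 0 after 2 divisions, so the expansion has 2 partial quotients, read off in order.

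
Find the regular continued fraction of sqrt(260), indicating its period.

Write x_i = (sqrt(260) + m_i)/d_i with (m_0, d_0) = (0, 1). a_0 = floor(sqrt(260)) = 16, since 16^2 = 256 <= 260 < 289 = 17^2.
Iterate m_{i+1} = d_i*a_i - m_i, d_{i+1} = (260 - m_{i+1}^2)/d_i, a_{i+1} = floor((a_0 + m_{i+1})/d_{i+1}):
  m_1 = 1*16 - 0 = 16, d_1 = (260 - 16^2)/1 = 4/1 = 4, a_1 = floor((16 + 16)/4) = 8.
  m_2 = 4*8 - 16 = 16, d_2 = (260 - 16^2)/4 = 4/4 = 1, a_2 = floor((16 + 16)/1) = 32.
  m_3 = 1*32 - 16 = 16, d_3 = (260 - 16^2)/1 = 4/1 = 4: (m_3, d_3) = (m_1, d_1) = (16, 4), so from here the quotients repeat a_1, a_2; the period length is 2.
Hence the expansion of sqrt(260) is a_0 = 16 followed by the repeating block 8, 32 (period 2).

[16; (8, 32)]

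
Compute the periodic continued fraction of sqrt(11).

Write x_i = (sqrt(11) + m_i)/d_i with (m_0, d_0) = (0, 1). a_0 = floor(sqrt(11)) = 3, since 3^2 = 9 <= 11 < 16 = 4^2.
Iterate m_{i+1} = d_i*a_i - m_i, d_{i+1} = (11 - m_{i+1}^2)/d_i, a_{i+1} = floor((a_0 + m_{i+1})/d_{i+1}):
  m_1 = 1*3 - 0 = 3, d_1 = (11 - 3^2)/1 = 2/1 = 2, a_1 = floor((3 + 3)/2) = 3.
  m_2 = 2*3 - 3 = 3, d_2 = (11 - 3^2)/2 = 2/2 = 1, a_2 = floor((3 + 3)/1) = 6.
  m_3 = 1*6 - 3 = 3, d_3 = (11 - 3^2)/1 = 2/1 = 2: (m_3, d_3) = (m_1, d_1) = (3, 2), so from here the quotients repeat a_1, a_2; the period length is 2.
Hence the expansion of sqrt(11) is a_0 = 3 followed by the repeating block 3, 6 (period 2).

[3; (3, 6)]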